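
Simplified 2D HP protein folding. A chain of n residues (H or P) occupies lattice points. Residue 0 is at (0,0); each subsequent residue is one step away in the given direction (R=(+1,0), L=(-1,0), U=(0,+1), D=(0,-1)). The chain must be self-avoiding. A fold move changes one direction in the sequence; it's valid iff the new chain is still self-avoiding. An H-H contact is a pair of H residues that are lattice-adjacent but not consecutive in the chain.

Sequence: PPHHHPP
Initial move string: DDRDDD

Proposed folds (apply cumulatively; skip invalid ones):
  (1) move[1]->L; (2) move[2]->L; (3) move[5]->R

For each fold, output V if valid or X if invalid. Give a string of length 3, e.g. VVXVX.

Answer: XVV

Derivation:
Initial: DDRDDD -> [(0, 0), (0, -1), (0, -2), (1, -2), (1, -3), (1, -4), (1, -5)]
Fold 1: move[1]->L => DLRDDD INVALID (collision), skipped
Fold 2: move[2]->L => DDLDDD VALID
Fold 3: move[5]->R => DDLDDR VALID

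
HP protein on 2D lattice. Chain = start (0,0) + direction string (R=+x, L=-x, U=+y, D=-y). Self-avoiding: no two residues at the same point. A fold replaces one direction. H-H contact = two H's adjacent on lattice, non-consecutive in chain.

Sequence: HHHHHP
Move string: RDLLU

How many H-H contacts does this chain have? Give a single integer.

Answer: 1

Derivation:
Positions: [(0, 0), (1, 0), (1, -1), (0, -1), (-1, -1), (-1, 0)]
H-H contact: residue 0 @(0,0) - residue 3 @(0, -1)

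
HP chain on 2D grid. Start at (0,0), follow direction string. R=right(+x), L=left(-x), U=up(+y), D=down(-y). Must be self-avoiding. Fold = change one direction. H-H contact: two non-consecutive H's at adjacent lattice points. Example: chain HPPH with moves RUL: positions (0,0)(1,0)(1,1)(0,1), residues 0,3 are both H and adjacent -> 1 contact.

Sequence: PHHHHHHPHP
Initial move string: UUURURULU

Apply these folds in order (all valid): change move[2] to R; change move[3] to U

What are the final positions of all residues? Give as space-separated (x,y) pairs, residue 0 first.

Answer: (0,0) (0,1) (0,2) (1,2) (1,3) (1,4) (2,4) (2,5) (1,5) (1,6)

Derivation:
Initial moves: UUURURULU
Fold: move[2]->R => UURRURULU (positions: [(0, 0), (0, 1), (0, 2), (1, 2), (2, 2), (2, 3), (3, 3), (3, 4), (2, 4), (2, 5)])
Fold: move[3]->U => UURUURULU (positions: [(0, 0), (0, 1), (0, 2), (1, 2), (1, 3), (1, 4), (2, 4), (2, 5), (1, 5), (1, 6)])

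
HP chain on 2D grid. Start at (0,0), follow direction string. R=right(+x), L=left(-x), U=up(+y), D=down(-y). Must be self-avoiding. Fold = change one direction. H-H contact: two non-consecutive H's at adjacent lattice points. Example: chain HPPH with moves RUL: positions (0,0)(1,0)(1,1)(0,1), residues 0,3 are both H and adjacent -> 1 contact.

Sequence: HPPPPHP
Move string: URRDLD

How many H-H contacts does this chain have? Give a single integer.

Answer: 1

Derivation:
Positions: [(0, 0), (0, 1), (1, 1), (2, 1), (2, 0), (1, 0), (1, -1)]
H-H contact: residue 0 @(0,0) - residue 5 @(1, 0)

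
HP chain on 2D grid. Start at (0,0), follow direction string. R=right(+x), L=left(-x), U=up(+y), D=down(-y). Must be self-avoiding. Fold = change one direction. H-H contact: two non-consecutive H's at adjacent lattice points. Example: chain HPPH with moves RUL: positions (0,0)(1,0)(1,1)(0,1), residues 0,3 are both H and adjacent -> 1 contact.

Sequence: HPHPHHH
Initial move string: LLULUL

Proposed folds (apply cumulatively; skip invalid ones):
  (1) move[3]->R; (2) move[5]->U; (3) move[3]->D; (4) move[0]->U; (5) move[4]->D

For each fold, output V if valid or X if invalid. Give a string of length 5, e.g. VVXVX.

Initial: LLULUL -> [(0, 0), (-1, 0), (-2, 0), (-2, 1), (-3, 1), (-3, 2), (-4, 2)]
Fold 1: move[3]->R => LLURUL VALID
Fold 2: move[5]->U => LLURUU VALID
Fold 3: move[3]->D => LLUDUU INVALID (collision), skipped
Fold 4: move[0]->U => ULURUU VALID
Fold 5: move[4]->D => ULURDU INVALID (collision), skipped

Answer: VVXVX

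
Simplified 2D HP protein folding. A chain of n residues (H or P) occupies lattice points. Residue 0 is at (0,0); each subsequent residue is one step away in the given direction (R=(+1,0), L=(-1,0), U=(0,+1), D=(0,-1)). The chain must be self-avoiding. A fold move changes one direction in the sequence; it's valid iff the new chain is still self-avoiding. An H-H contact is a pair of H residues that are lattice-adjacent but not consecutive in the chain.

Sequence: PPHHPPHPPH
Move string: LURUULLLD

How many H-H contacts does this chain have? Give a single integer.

Positions: [(0, 0), (-1, 0), (-1, 1), (0, 1), (0, 2), (0, 3), (-1, 3), (-2, 3), (-3, 3), (-3, 2)]
No H-H contacts found.

Answer: 0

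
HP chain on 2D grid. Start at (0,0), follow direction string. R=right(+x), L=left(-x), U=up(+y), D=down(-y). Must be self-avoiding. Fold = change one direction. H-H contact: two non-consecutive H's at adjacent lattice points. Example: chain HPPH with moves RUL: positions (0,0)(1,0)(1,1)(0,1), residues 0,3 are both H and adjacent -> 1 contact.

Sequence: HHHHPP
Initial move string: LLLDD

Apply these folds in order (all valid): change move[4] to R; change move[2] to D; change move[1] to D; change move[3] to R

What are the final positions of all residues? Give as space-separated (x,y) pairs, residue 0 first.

Answer: (0,0) (-1,0) (-1,-1) (-1,-2) (0,-2) (1,-2)

Derivation:
Initial moves: LLLDD
Fold: move[4]->R => LLLDR (positions: [(0, 0), (-1, 0), (-2, 0), (-3, 0), (-3, -1), (-2, -1)])
Fold: move[2]->D => LLDDR (positions: [(0, 0), (-1, 0), (-2, 0), (-2, -1), (-2, -2), (-1, -2)])
Fold: move[1]->D => LDDDR (positions: [(0, 0), (-1, 0), (-1, -1), (-1, -2), (-1, -3), (0, -3)])
Fold: move[3]->R => LDDRR (positions: [(0, 0), (-1, 0), (-1, -1), (-1, -2), (0, -2), (1, -2)])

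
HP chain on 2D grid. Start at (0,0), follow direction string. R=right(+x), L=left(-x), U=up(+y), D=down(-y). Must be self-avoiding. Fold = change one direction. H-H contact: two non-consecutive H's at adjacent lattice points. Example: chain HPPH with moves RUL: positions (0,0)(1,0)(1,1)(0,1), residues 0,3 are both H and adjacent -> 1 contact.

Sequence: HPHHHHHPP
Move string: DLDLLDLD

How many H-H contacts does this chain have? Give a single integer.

Positions: [(0, 0), (0, -1), (-1, -1), (-1, -2), (-2, -2), (-3, -2), (-3, -3), (-4, -3), (-4, -4)]
No H-H contacts found.

Answer: 0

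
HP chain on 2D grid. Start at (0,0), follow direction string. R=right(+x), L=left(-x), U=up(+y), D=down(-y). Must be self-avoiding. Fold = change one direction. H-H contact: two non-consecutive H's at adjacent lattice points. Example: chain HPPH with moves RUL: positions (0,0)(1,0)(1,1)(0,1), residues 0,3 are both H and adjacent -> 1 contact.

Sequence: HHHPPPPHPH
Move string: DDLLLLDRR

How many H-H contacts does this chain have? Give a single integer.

Answer: 0

Derivation:
Positions: [(0, 0), (0, -1), (0, -2), (-1, -2), (-2, -2), (-3, -2), (-4, -2), (-4, -3), (-3, -3), (-2, -3)]
No H-H contacts found.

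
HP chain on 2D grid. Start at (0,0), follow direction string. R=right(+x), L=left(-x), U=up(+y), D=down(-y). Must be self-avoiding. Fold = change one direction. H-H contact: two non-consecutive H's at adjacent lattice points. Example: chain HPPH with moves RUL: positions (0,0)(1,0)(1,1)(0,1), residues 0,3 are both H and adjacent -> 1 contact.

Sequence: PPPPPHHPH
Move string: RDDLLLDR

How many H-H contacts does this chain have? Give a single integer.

Answer: 1

Derivation:
Positions: [(0, 0), (1, 0), (1, -1), (1, -2), (0, -2), (-1, -2), (-2, -2), (-2, -3), (-1, -3)]
H-H contact: residue 5 @(-1,-2) - residue 8 @(-1, -3)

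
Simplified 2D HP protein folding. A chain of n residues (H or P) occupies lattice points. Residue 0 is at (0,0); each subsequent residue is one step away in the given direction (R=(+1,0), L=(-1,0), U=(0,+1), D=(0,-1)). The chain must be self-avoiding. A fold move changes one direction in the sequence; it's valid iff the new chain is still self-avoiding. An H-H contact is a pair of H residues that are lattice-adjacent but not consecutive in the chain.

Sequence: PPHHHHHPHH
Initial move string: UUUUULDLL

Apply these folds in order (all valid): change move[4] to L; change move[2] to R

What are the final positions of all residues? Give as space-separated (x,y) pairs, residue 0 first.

Answer: (0,0) (0,1) (0,2) (1,2) (1,3) (0,3) (-1,3) (-1,2) (-2,2) (-3,2)

Derivation:
Initial moves: UUUUULDLL
Fold: move[4]->L => UUUULLDLL (positions: [(0, 0), (0, 1), (0, 2), (0, 3), (0, 4), (-1, 4), (-2, 4), (-2, 3), (-3, 3), (-4, 3)])
Fold: move[2]->R => UURULLDLL (positions: [(0, 0), (0, 1), (0, 2), (1, 2), (1, 3), (0, 3), (-1, 3), (-1, 2), (-2, 2), (-3, 2)])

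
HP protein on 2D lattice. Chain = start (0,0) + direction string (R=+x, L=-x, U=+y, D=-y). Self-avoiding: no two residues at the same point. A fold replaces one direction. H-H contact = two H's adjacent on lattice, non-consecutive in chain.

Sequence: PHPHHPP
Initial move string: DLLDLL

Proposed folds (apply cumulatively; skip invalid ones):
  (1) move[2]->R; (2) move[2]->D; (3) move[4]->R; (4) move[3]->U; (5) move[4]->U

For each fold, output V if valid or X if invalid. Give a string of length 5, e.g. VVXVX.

Answer: XVXXX

Derivation:
Initial: DLLDLL -> [(0, 0), (0, -1), (-1, -1), (-2, -1), (-2, -2), (-3, -2), (-4, -2)]
Fold 1: move[2]->R => DLRDLL INVALID (collision), skipped
Fold 2: move[2]->D => DLDDLL VALID
Fold 3: move[4]->R => DLDDRL INVALID (collision), skipped
Fold 4: move[3]->U => DLDULL INVALID (collision), skipped
Fold 5: move[4]->U => DLDDUL INVALID (collision), skipped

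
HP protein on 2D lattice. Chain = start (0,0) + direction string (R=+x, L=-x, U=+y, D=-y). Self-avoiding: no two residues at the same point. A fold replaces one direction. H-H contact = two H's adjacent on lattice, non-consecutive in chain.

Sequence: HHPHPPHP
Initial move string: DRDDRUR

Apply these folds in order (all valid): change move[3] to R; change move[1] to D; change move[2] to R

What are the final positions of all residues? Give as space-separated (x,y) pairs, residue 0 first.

Answer: (0,0) (0,-1) (0,-2) (1,-2) (2,-2) (3,-2) (3,-1) (4,-1)

Derivation:
Initial moves: DRDDRUR
Fold: move[3]->R => DRDRRUR (positions: [(0, 0), (0, -1), (1, -1), (1, -2), (2, -2), (3, -2), (3, -1), (4, -1)])
Fold: move[1]->D => DDDRRUR (positions: [(0, 0), (0, -1), (0, -2), (0, -3), (1, -3), (2, -3), (2, -2), (3, -2)])
Fold: move[2]->R => DDRRRUR (positions: [(0, 0), (0, -1), (0, -2), (1, -2), (2, -2), (3, -2), (3, -1), (4, -1)])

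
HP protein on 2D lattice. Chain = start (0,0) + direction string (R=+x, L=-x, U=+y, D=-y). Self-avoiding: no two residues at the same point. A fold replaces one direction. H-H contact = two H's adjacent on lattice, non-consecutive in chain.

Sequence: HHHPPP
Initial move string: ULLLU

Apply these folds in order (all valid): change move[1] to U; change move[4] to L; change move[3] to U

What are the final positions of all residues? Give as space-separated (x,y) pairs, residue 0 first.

Initial moves: ULLLU
Fold: move[1]->U => UULLU (positions: [(0, 0), (0, 1), (0, 2), (-1, 2), (-2, 2), (-2, 3)])
Fold: move[4]->L => UULLL (positions: [(0, 0), (0, 1), (0, 2), (-1, 2), (-2, 2), (-3, 2)])
Fold: move[3]->U => UULUL (positions: [(0, 0), (0, 1), (0, 2), (-1, 2), (-1, 3), (-2, 3)])

Answer: (0,0) (0,1) (0,2) (-1,2) (-1,3) (-2,3)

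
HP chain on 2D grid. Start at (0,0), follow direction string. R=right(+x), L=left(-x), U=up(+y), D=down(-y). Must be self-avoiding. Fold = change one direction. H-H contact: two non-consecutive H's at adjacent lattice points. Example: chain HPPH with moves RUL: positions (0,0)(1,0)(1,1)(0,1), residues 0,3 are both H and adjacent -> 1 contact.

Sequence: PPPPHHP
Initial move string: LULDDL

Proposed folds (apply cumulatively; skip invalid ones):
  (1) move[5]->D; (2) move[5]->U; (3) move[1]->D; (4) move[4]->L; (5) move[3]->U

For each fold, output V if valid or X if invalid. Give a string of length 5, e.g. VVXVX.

Initial: LULDDL -> [(0, 0), (-1, 0), (-1, 1), (-2, 1), (-2, 0), (-2, -1), (-3, -1)]
Fold 1: move[5]->D => LULDDD VALID
Fold 2: move[5]->U => LULDDU INVALID (collision), skipped
Fold 3: move[1]->D => LDLDDD VALID
Fold 4: move[4]->L => LDLDLD VALID
Fold 5: move[3]->U => LDLULD VALID

Answer: VXVVV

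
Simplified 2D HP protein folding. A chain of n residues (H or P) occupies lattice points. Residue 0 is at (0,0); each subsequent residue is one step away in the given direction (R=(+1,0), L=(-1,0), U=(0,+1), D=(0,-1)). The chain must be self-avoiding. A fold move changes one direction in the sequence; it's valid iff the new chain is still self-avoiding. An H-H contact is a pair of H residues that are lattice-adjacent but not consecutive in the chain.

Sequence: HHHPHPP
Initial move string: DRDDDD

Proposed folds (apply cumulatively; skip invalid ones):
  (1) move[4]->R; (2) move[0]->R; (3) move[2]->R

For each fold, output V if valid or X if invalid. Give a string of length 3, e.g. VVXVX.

Answer: VVV

Derivation:
Initial: DRDDDD -> [(0, 0), (0, -1), (1, -1), (1, -2), (1, -3), (1, -4), (1, -5)]
Fold 1: move[4]->R => DRDDRD VALID
Fold 2: move[0]->R => RRDDRD VALID
Fold 3: move[2]->R => RRRDRD VALID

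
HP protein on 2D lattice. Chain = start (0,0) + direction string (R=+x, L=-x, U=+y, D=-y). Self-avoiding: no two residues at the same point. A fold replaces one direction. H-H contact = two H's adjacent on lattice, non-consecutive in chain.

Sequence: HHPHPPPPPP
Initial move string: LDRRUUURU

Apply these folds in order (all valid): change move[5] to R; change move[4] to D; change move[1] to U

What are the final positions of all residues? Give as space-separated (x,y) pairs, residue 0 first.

Answer: (0,0) (-1,0) (-1,1) (0,1) (1,1) (1,0) (2,0) (2,1) (3,1) (3,2)

Derivation:
Initial moves: LDRRUUURU
Fold: move[5]->R => LDRRURURU (positions: [(0, 0), (-1, 0), (-1, -1), (0, -1), (1, -1), (1, 0), (2, 0), (2, 1), (3, 1), (3, 2)])
Fold: move[4]->D => LDRRDRURU (positions: [(0, 0), (-1, 0), (-1, -1), (0, -1), (1, -1), (1, -2), (2, -2), (2, -1), (3, -1), (3, 0)])
Fold: move[1]->U => LURRDRURU (positions: [(0, 0), (-1, 0), (-1, 1), (0, 1), (1, 1), (1, 0), (2, 0), (2, 1), (3, 1), (3, 2)])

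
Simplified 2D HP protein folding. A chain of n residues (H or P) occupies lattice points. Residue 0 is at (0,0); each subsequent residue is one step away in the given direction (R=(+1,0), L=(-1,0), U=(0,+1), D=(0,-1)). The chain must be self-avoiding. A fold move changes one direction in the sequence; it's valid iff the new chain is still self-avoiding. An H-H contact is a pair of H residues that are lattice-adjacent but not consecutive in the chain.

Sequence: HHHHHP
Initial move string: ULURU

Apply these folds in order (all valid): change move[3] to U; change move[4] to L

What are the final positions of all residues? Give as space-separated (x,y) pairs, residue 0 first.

Answer: (0,0) (0,1) (-1,1) (-1,2) (-1,3) (-2,3)

Derivation:
Initial moves: ULURU
Fold: move[3]->U => ULUUU (positions: [(0, 0), (0, 1), (-1, 1), (-1, 2), (-1, 3), (-1, 4)])
Fold: move[4]->L => ULUUL (positions: [(0, 0), (0, 1), (-1, 1), (-1, 2), (-1, 3), (-2, 3)])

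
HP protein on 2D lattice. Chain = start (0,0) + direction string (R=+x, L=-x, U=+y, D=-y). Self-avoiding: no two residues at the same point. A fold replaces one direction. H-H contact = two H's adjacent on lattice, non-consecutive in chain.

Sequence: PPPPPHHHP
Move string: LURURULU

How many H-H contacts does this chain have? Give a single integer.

Positions: [(0, 0), (-1, 0), (-1, 1), (0, 1), (0, 2), (1, 2), (1, 3), (0, 3), (0, 4)]
No H-H contacts found.

Answer: 0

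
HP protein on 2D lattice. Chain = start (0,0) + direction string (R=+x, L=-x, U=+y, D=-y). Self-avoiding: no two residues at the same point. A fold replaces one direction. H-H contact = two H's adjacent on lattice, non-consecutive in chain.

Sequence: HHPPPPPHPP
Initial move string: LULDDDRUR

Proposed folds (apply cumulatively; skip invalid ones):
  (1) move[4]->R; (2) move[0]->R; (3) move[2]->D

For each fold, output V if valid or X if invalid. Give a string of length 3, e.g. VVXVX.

Initial: LULDDDRUR -> [(0, 0), (-1, 0), (-1, 1), (-2, 1), (-2, 0), (-2, -1), (-2, -2), (-1, -2), (-1, -1), (0, -1)]
Fold 1: move[4]->R => LULDRDRUR INVALID (collision), skipped
Fold 2: move[0]->R => RULDDDRUR INVALID (collision), skipped
Fold 3: move[2]->D => LUDDDDRUR INVALID (collision), skipped

Answer: XXX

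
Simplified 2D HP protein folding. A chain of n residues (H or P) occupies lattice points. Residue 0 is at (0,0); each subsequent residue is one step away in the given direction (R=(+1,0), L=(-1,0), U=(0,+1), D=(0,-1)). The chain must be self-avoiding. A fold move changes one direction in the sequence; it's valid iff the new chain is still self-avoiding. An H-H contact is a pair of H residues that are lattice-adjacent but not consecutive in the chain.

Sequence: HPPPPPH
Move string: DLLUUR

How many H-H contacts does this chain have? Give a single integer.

Answer: 0

Derivation:
Positions: [(0, 0), (0, -1), (-1, -1), (-2, -1), (-2, 0), (-2, 1), (-1, 1)]
No H-H contacts found.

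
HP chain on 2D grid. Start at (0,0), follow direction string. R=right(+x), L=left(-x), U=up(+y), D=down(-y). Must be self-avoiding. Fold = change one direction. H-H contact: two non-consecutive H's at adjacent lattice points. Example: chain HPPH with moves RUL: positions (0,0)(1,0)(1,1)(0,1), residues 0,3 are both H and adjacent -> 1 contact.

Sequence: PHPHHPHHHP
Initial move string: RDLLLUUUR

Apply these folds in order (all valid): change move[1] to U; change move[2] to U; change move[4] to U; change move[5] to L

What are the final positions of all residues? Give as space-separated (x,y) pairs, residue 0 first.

Initial moves: RDLLLUUUR
Fold: move[1]->U => RULLLUUUR (positions: [(0, 0), (1, 0), (1, 1), (0, 1), (-1, 1), (-2, 1), (-2, 2), (-2, 3), (-2, 4), (-1, 4)])
Fold: move[2]->U => RUULLUUUR (positions: [(0, 0), (1, 0), (1, 1), (1, 2), (0, 2), (-1, 2), (-1, 3), (-1, 4), (-1, 5), (0, 5)])
Fold: move[4]->U => RUULUUUUR (positions: [(0, 0), (1, 0), (1, 1), (1, 2), (0, 2), (0, 3), (0, 4), (0, 5), (0, 6), (1, 6)])
Fold: move[5]->L => RUULULUUR (positions: [(0, 0), (1, 0), (1, 1), (1, 2), (0, 2), (0, 3), (-1, 3), (-1, 4), (-1, 5), (0, 5)])

Answer: (0,0) (1,0) (1,1) (1,2) (0,2) (0,3) (-1,3) (-1,4) (-1,5) (0,5)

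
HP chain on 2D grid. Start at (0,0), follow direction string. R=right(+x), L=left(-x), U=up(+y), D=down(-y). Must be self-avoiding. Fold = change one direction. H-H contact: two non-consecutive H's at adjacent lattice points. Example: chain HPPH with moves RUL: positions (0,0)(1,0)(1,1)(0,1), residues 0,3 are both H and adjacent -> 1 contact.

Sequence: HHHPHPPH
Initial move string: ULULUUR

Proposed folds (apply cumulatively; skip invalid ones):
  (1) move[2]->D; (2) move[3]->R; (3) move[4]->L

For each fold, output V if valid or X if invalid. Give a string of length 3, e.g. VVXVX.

Initial: ULULUUR -> [(0, 0), (0, 1), (-1, 1), (-1, 2), (-2, 2), (-2, 3), (-2, 4), (-1, 4)]
Fold 1: move[2]->D => ULDLUUR VALID
Fold 2: move[3]->R => ULDRUUR INVALID (collision), skipped
Fold 3: move[4]->L => ULDLLUR VALID

Answer: VXV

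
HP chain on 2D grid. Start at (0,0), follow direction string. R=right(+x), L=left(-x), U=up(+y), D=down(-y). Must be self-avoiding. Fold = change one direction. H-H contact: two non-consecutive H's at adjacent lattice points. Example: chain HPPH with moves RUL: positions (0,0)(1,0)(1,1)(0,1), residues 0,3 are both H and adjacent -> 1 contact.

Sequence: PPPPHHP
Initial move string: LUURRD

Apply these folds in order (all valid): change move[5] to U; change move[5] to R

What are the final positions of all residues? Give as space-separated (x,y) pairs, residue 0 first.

Answer: (0,0) (-1,0) (-1,1) (-1,2) (0,2) (1,2) (2,2)

Derivation:
Initial moves: LUURRD
Fold: move[5]->U => LUURRU (positions: [(0, 0), (-1, 0), (-1, 1), (-1, 2), (0, 2), (1, 2), (1, 3)])
Fold: move[5]->R => LUURRR (positions: [(0, 0), (-1, 0), (-1, 1), (-1, 2), (0, 2), (1, 2), (2, 2)])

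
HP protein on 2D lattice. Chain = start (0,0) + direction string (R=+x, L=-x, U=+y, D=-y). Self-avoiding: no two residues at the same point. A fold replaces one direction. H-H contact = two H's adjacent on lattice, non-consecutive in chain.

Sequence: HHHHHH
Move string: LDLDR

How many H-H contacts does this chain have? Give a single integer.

Answer: 1

Derivation:
Positions: [(0, 0), (-1, 0), (-1, -1), (-2, -1), (-2, -2), (-1, -2)]
H-H contact: residue 2 @(-1,-1) - residue 5 @(-1, -2)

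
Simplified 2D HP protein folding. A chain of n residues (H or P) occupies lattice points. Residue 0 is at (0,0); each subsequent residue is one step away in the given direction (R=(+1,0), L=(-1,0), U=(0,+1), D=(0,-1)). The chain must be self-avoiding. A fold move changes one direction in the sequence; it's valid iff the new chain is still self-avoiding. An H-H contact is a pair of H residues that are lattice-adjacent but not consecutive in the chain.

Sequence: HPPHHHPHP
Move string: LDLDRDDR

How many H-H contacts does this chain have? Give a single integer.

Answer: 0

Derivation:
Positions: [(0, 0), (-1, 0), (-1, -1), (-2, -1), (-2, -2), (-1, -2), (-1, -3), (-1, -4), (0, -4)]
No H-H contacts found.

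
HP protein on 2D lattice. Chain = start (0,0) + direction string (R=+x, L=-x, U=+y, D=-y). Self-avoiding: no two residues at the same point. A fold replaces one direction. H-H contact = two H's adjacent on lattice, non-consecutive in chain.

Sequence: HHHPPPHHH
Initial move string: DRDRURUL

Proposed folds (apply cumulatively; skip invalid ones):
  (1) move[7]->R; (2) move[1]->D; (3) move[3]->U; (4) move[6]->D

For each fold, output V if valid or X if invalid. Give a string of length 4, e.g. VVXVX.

Answer: VVXV

Derivation:
Initial: DRDRURUL -> [(0, 0), (0, -1), (1, -1), (1, -2), (2, -2), (2, -1), (3, -1), (3, 0), (2, 0)]
Fold 1: move[7]->R => DRDRURUR VALID
Fold 2: move[1]->D => DDDRURUR VALID
Fold 3: move[3]->U => DDDUURUR INVALID (collision), skipped
Fold 4: move[6]->D => DDDRURDR VALID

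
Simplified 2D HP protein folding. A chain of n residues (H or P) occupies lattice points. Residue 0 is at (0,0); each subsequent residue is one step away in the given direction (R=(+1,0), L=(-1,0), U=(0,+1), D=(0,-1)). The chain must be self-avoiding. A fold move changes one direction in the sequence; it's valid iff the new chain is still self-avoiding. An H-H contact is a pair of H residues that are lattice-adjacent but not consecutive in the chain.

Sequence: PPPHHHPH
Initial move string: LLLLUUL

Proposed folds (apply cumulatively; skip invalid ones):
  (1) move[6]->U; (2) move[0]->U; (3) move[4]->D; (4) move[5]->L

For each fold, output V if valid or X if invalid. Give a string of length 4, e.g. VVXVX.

Initial: LLLLUUL -> [(0, 0), (-1, 0), (-2, 0), (-3, 0), (-4, 0), (-4, 1), (-4, 2), (-5, 2)]
Fold 1: move[6]->U => LLLLUUU VALID
Fold 2: move[0]->U => ULLLUUU VALID
Fold 3: move[4]->D => ULLLDUU INVALID (collision), skipped
Fold 4: move[5]->L => ULLLULU VALID

Answer: VVXV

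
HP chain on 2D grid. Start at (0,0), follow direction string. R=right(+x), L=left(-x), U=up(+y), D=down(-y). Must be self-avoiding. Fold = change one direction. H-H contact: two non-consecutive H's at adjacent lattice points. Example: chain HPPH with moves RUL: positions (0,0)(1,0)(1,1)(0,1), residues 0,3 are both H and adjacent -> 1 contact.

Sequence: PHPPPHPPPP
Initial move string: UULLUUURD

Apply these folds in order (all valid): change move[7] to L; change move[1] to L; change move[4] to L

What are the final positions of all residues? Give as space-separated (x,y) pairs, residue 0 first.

Answer: (0,0) (0,1) (-1,1) (-2,1) (-3,1) (-4,1) (-4,2) (-4,3) (-5,3) (-5,2)

Derivation:
Initial moves: UULLUUURD
Fold: move[7]->L => UULLUUULD (positions: [(0, 0), (0, 1), (0, 2), (-1, 2), (-2, 2), (-2, 3), (-2, 4), (-2, 5), (-3, 5), (-3, 4)])
Fold: move[1]->L => ULLLUUULD (positions: [(0, 0), (0, 1), (-1, 1), (-2, 1), (-3, 1), (-3, 2), (-3, 3), (-3, 4), (-4, 4), (-4, 3)])
Fold: move[4]->L => ULLLLUULD (positions: [(0, 0), (0, 1), (-1, 1), (-2, 1), (-3, 1), (-4, 1), (-4, 2), (-4, 3), (-5, 3), (-5, 2)])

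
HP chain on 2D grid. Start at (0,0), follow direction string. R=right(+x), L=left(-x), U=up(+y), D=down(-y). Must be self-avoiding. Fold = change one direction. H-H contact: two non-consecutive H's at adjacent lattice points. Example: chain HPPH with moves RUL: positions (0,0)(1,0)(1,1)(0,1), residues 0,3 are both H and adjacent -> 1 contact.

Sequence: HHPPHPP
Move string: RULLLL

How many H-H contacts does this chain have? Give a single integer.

Answer: 0

Derivation:
Positions: [(0, 0), (1, 0), (1, 1), (0, 1), (-1, 1), (-2, 1), (-3, 1)]
No H-H contacts found.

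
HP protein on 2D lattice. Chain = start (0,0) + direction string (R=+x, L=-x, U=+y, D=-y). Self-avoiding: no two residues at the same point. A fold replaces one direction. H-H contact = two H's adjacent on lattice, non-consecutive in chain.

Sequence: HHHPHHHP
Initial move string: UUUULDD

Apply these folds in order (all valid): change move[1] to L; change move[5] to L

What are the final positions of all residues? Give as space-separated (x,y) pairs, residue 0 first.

Answer: (0,0) (0,1) (-1,1) (-1,2) (-1,3) (-2,3) (-3,3) (-3,2)

Derivation:
Initial moves: UUUULDD
Fold: move[1]->L => ULUULDD (positions: [(0, 0), (0, 1), (-1, 1), (-1, 2), (-1, 3), (-2, 3), (-2, 2), (-2, 1)])
Fold: move[5]->L => ULUULLD (positions: [(0, 0), (0, 1), (-1, 1), (-1, 2), (-1, 3), (-2, 3), (-3, 3), (-3, 2)])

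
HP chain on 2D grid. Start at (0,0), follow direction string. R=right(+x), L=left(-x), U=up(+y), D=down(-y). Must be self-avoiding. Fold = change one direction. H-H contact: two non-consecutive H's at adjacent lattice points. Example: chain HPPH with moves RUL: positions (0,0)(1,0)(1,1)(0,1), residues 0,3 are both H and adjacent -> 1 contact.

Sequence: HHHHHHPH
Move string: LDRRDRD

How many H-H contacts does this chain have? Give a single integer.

Answer: 1

Derivation:
Positions: [(0, 0), (-1, 0), (-1, -1), (0, -1), (1, -1), (1, -2), (2, -2), (2, -3)]
H-H contact: residue 0 @(0,0) - residue 3 @(0, -1)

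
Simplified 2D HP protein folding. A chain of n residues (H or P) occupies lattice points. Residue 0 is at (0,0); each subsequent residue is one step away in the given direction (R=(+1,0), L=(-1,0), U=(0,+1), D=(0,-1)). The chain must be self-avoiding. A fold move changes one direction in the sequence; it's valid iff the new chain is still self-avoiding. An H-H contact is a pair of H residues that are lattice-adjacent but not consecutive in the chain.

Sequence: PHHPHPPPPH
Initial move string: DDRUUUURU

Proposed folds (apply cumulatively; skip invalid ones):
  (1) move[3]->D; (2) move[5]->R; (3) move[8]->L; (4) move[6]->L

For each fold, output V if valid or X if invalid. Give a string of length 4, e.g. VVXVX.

Initial: DDRUUUURU -> [(0, 0), (0, -1), (0, -2), (1, -2), (1, -1), (1, 0), (1, 1), (1, 2), (2, 2), (2, 3)]
Fold 1: move[3]->D => DDRDUUURU INVALID (collision), skipped
Fold 2: move[5]->R => DDRUURURU VALID
Fold 3: move[8]->L => DDRUURURL INVALID (collision), skipped
Fold 4: move[6]->L => DDRUURLRU INVALID (collision), skipped

Answer: XVXX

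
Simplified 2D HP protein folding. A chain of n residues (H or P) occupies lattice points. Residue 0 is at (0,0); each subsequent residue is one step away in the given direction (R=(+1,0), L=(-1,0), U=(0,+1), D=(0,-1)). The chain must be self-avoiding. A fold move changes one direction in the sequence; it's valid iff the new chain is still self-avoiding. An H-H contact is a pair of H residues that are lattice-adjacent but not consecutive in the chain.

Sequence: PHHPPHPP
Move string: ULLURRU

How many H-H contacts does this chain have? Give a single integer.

Positions: [(0, 0), (0, 1), (-1, 1), (-2, 1), (-2, 2), (-1, 2), (0, 2), (0, 3)]
H-H contact: residue 2 @(-1,1) - residue 5 @(-1, 2)

Answer: 1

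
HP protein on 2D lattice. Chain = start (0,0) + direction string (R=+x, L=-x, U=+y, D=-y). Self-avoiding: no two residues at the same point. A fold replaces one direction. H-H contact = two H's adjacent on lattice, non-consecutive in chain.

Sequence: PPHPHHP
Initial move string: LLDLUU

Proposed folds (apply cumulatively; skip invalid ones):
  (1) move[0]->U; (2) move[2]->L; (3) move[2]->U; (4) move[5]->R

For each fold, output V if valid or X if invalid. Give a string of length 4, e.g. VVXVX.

Answer: VVVV

Derivation:
Initial: LLDLUU -> [(0, 0), (-1, 0), (-2, 0), (-2, -1), (-3, -1), (-3, 0), (-3, 1)]
Fold 1: move[0]->U => ULDLUU VALID
Fold 2: move[2]->L => ULLLUU VALID
Fold 3: move[2]->U => ULULUU VALID
Fold 4: move[5]->R => ULULUR VALID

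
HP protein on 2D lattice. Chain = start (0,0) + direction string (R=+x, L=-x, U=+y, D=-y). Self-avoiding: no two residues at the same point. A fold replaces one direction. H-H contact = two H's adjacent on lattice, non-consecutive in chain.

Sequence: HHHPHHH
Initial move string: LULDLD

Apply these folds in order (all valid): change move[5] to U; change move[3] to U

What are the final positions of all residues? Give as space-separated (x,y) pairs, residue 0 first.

Initial moves: LULDLD
Fold: move[5]->U => LULDLU (positions: [(0, 0), (-1, 0), (-1, 1), (-2, 1), (-2, 0), (-3, 0), (-3, 1)])
Fold: move[3]->U => LULULU (positions: [(0, 0), (-1, 0), (-1, 1), (-2, 1), (-2, 2), (-3, 2), (-3, 3)])

Answer: (0,0) (-1,0) (-1,1) (-2,1) (-2,2) (-3,2) (-3,3)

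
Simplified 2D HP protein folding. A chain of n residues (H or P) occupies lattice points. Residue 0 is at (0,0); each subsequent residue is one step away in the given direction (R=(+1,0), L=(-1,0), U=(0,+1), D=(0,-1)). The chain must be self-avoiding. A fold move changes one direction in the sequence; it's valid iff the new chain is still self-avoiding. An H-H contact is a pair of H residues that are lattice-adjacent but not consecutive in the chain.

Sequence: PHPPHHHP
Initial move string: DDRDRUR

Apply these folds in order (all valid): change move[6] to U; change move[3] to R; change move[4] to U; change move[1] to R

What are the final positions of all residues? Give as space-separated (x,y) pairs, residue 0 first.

Initial moves: DDRDRUR
Fold: move[6]->U => DDRDRUU (positions: [(0, 0), (0, -1), (0, -2), (1, -2), (1, -3), (2, -3), (2, -2), (2, -1)])
Fold: move[3]->R => DDRRRUU (positions: [(0, 0), (0, -1), (0, -2), (1, -2), (2, -2), (3, -2), (3, -1), (3, 0)])
Fold: move[4]->U => DDRRUUU (positions: [(0, 0), (0, -1), (0, -2), (1, -2), (2, -2), (2, -1), (2, 0), (2, 1)])
Fold: move[1]->R => DRRRUUU (positions: [(0, 0), (0, -1), (1, -1), (2, -1), (3, -1), (3, 0), (3, 1), (3, 2)])

Answer: (0,0) (0,-1) (1,-1) (2,-1) (3,-1) (3,0) (3,1) (3,2)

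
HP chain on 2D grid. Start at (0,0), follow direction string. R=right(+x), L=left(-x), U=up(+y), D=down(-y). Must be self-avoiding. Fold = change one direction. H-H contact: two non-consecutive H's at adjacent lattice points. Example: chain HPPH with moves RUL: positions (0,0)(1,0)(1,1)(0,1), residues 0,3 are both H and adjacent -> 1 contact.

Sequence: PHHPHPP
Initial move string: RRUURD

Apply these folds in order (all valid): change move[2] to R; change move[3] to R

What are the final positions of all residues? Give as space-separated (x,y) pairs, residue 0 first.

Answer: (0,0) (1,0) (2,0) (3,0) (4,0) (5,0) (5,-1)

Derivation:
Initial moves: RRUURD
Fold: move[2]->R => RRRURD (positions: [(0, 0), (1, 0), (2, 0), (3, 0), (3, 1), (4, 1), (4, 0)])
Fold: move[3]->R => RRRRRD (positions: [(0, 0), (1, 0), (2, 0), (3, 0), (4, 0), (5, 0), (5, -1)])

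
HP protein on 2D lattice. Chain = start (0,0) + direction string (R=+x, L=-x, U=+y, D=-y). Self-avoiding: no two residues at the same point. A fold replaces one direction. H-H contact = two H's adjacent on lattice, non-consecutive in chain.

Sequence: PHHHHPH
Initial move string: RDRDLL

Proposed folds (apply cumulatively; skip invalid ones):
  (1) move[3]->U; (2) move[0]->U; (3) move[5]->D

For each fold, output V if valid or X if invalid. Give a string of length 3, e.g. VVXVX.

Initial: RDRDLL -> [(0, 0), (1, 0), (1, -1), (2, -1), (2, -2), (1, -2), (0, -2)]
Fold 1: move[3]->U => RDRULL INVALID (collision), skipped
Fold 2: move[0]->U => UDRDLL INVALID (collision), skipped
Fold 3: move[5]->D => RDRDLD VALID

Answer: XXV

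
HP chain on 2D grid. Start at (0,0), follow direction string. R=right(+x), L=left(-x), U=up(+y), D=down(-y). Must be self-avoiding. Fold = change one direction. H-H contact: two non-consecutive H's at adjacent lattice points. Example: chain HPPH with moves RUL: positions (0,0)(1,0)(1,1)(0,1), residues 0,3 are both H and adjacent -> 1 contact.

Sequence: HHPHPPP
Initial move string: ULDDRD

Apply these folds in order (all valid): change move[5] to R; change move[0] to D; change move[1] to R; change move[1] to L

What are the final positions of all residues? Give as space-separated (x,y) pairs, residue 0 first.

Answer: (0,0) (0,-1) (-1,-1) (-1,-2) (-1,-3) (0,-3) (1,-3)

Derivation:
Initial moves: ULDDRD
Fold: move[5]->R => ULDDRR (positions: [(0, 0), (0, 1), (-1, 1), (-1, 0), (-1, -1), (0, -1), (1, -1)])
Fold: move[0]->D => DLDDRR (positions: [(0, 0), (0, -1), (-1, -1), (-1, -2), (-1, -3), (0, -3), (1, -3)])
Fold: move[1]->R => DRDDRR (positions: [(0, 0), (0, -1), (1, -1), (1, -2), (1, -3), (2, -3), (3, -3)])
Fold: move[1]->L => DLDDRR (positions: [(0, 0), (0, -1), (-1, -1), (-1, -2), (-1, -3), (0, -3), (1, -3)])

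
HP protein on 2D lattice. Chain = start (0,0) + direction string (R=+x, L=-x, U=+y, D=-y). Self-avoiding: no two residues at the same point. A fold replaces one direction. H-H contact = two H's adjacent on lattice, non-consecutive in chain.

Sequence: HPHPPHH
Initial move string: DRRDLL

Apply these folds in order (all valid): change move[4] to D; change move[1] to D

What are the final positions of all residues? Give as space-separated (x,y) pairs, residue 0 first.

Initial moves: DRRDLL
Fold: move[4]->D => DRRDDL (positions: [(0, 0), (0, -1), (1, -1), (2, -1), (2, -2), (2, -3), (1, -3)])
Fold: move[1]->D => DDRDDL (positions: [(0, 0), (0, -1), (0, -2), (1, -2), (1, -3), (1, -4), (0, -4)])

Answer: (0,0) (0,-1) (0,-2) (1,-2) (1,-3) (1,-4) (0,-4)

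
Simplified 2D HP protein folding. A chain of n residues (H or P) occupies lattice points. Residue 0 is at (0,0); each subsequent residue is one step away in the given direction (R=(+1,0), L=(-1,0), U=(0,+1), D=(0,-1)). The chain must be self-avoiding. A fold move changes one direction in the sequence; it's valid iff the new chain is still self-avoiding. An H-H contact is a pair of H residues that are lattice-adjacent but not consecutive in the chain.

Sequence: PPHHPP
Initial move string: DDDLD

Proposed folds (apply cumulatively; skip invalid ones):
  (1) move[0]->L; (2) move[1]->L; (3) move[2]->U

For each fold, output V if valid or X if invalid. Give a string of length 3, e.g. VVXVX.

Initial: DDDLD -> [(0, 0), (0, -1), (0, -2), (0, -3), (-1, -3), (-1, -4)]
Fold 1: move[0]->L => LDDLD VALID
Fold 2: move[1]->L => LLDLD VALID
Fold 3: move[2]->U => LLULD VALID

Answer: VVV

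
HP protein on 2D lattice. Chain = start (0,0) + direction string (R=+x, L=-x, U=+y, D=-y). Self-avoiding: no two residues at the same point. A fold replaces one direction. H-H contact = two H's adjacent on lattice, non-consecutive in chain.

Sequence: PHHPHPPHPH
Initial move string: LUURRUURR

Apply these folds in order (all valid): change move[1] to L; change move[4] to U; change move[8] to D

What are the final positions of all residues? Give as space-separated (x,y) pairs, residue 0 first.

Answer: (0,0) (-1,0) (-2,0) (-2,1) (-1,1) (-1,2) (-1,3) (-1,4) (0,4) (0,3)

Derivation:
Initial moves: LUURRUURR
Fold: move[1]->L => LLURRUURR (positions: [(0, 0), (-1, 0), (-2, 0), (-2, 1), (-1, 1), (0, 1), (0, 2), (0, 3), (1, 3), (2, 3)])
Fold: move[4]->U => LLURUUURR (positions: [(0, 0), (-1, 0), (-2, 0), (-2, 1), (-1, 1), (-1, 2), (-1, 3), (-1, 4), (0, 4), (1, 4)])
Fold: move[8]->D => LLURUUURD (positions: [(0, 0), (-1, 0), (-2, 0), (-2, 1), (-1, 1), (-1, 2), (-1, 3), (-1, 4), (0, 4), (0, 3)])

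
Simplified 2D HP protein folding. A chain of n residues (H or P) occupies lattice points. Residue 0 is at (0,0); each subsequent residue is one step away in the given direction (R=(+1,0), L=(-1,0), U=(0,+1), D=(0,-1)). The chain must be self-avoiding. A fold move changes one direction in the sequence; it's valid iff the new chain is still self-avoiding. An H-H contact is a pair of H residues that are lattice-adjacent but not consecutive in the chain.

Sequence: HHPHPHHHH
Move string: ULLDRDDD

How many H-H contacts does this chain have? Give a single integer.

Answer: 1

Derivation:
Positions: [(0, 0), (0, 1), (-1, 1), (-2, 1), (-2, 0), (-1, 0), (-1, -1), (-1, -2), (-1, -3)]
H-H contact: residue 0 @(0,0) - residue 5 @(-1, 0)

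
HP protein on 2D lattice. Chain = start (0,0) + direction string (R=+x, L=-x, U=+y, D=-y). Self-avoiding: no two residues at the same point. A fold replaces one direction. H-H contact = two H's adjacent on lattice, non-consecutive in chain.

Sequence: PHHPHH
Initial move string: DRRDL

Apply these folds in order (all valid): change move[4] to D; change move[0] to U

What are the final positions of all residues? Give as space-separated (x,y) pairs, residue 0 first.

Answer: (0,0) (0,1) (1,1) (2,1) (2,0) (2,-1)

Derivation:
Initial moves: DRRDL
Fold: move[4]->D => DRRDD (positions: [(0, 0), (0, -1), (1, -1), (2, -1), (2, -2), (2, -3)])
Fold: move[0]->U => URRDD (positions: [(0, 0), (0, 1), (1, 1), (2, 1), (2, 0), (2, -1)])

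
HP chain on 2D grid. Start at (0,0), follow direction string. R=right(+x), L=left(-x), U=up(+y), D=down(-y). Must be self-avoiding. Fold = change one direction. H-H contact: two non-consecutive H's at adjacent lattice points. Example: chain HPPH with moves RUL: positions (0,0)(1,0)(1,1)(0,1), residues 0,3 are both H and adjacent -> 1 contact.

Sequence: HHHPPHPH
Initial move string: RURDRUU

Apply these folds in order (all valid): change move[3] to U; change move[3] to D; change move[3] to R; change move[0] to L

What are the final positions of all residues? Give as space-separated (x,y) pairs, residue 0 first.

Initial moves: RURDRUU
Fold: move[3]->U => RURURUU (positions: [(0, 0), (1, 0), (1, 1), (2, 1), (2, 2), (3, 2), (3, 3), (3, 4)])
Fold: move[3]->D => RURDRUU (positions: [(0, 0), (1, 0), (1, 1), (2, 1), (2, 0), (3, 0), (3, 1), (3, 2)])
Fold: move[3]->R => RURRRUU (positions: [(0, 0), (1, 0), (1, 1), (2, 1), (3, 1), (4, 1), (4, 2), (4, 3)])
Fold: move[0]->L => LURRRUU (positions: [(0, 0), (-1, 0), (-1, 1), (0, 1), (1, 1), (2, 1), (2, 2), (2, 3)])

Answer: (0,0) (-1,0) (-1,1) (0,1) (1,1) (2,1) (2,2) (2,3)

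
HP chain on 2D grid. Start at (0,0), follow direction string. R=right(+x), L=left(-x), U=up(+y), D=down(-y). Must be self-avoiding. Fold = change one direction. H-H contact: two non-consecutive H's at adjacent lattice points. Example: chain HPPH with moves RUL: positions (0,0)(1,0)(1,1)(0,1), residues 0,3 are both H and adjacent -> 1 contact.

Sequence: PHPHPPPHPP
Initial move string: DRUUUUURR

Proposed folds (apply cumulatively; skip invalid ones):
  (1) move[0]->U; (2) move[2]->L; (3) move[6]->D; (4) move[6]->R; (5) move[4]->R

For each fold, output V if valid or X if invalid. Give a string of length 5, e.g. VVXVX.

Initial: DRUUUUURR -> [(0, 0), (0, -1), (1, -1), (1, 0), (1, 1), (1, 2), (1, 3), (1, 4), (2, 4), (3, 4)]
Fold 1: move[0]->U => URUUUUURR VALID
Fold 2: move[2]->L => URLUUUURR INVALID (collision), skipped
Fold 3: move[6]->D => URUUUUDRR INVALID (collision), skipped
Fold 4: move[6]->R => URUUUURRR VALID
Fold 5: move[4]->R => URUURURRR VALID

Answer: VXXVV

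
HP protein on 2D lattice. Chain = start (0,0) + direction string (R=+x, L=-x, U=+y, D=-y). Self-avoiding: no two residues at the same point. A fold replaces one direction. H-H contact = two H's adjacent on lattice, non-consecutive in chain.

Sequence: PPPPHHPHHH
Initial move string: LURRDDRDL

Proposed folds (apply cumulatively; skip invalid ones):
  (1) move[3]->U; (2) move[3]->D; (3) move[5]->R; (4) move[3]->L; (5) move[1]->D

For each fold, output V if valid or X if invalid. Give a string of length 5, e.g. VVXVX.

Answer: XXVXV

Derivation:
Initial: LURRDDRDL -> [(0, 0), (-1, 0), (-1, 1), (0, 1), (1, 1), (1, 0), (1, -1), (2, -1), (2, -2), (1, -2)]
Fold 1: move[3]->U => LURUDDRDL INVALID (collision), skipped
Fold 2: move[3]->D => LURDDDRDL INVALID (collision), skipped
Fold 3: move[5]->R => LURRDRRDL VALID
Fold 4: move[3]->L => LURLDRRDL INVALID (collision), skipped
Fold 5: move[1]->D => LDRRDRRDL VALID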